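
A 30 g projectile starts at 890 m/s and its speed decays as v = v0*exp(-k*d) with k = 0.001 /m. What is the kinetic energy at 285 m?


v = v0*exp(-k*d) = 890*exp(-0.001*285) = 669.293 m/s
E = 0.5*m*v^2 = 0.5*0.03*669.293^2 = 6719 J

6719 J


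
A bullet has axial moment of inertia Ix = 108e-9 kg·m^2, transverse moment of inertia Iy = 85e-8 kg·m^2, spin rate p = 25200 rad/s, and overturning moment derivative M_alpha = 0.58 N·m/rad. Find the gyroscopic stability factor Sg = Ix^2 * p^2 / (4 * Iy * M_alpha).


Sg = Ix^2 * p^2 / (4 * Iy * M_alpha) = (108e-9)^2 * 25200^2 / (4 * 85e-8 * 0.58) = 3.756

3.756


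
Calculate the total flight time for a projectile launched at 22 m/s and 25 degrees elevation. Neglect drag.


T = 2*v0*sin(theta)/g = 2*22*sin(25°)/9.81 = 1.896 s

1.896 s


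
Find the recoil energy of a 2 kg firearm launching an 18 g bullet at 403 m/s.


v_r = m_p*v_p/m_gun = 0.018*403/2 = 3.627 m/s, E_r = 0.5*m_gun*v_r^2 = 0.5*2*3.627^2 = 13.16 J

13.16 J


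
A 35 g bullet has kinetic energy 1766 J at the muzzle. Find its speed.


v = sqrt(2*E/m) = sqrt(2*1766/0.035) = 317.7 m/s

317.7 m/s


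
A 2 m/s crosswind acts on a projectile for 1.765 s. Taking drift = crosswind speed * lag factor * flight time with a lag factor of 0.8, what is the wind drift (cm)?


drift = v_wind * lag * t = 2 * 0.8 * 1.765 = 2.824 m ≈ 282.4 cm

282.4 cm


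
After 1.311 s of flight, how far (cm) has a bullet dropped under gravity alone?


drop = 0.5*g*t^2 = 0.5*9.81*1.311^2 = 8.43033 m ≈ 843 cm

843 cm


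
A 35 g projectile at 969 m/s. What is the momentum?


p = m*v = 0.035*969 = 33.92 kg·m/s

33.92 kg·m/s


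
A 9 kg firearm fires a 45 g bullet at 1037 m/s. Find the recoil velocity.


v_recoil = m_p * v_p / m_gun = 0.045 * 1037 / 9 = 5.185 m/s

5.185 m/s


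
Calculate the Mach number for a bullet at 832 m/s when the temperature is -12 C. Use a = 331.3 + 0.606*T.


a = 331.3 + 0.606*(-12) = 324.028 m/s
M = v/a = 832/324.028 = 2.568

2.568


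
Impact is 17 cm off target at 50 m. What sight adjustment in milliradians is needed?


1 mrad subtends 1 cm per 10 m of range, so adj = error_cm / (dist_m / 10) = 17 / (50/10) = 3.4 mrad

3.4 mrad


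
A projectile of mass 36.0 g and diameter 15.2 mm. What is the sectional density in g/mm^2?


SD = m/d^2 = 36.0/15.2^2 = 0.1558 g/mm^2

0.1558 g/mm^2


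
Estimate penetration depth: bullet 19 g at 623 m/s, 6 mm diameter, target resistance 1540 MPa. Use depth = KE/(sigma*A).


A = pi*(d/2)^2 = pi*(6/2)^2 = 28.2743 mm^2
E = 0.5*m*v^2 = 0.5*0.019*623^2 = 3687.23 J
depth = E/(sigma*A) = 3687.23 J / (1540 MPa * 28.2743 mm^2) = 3687.23/(1540 * 28.2743) m = 0.0846811 m ≈ 84.68 mm

84.68 mm


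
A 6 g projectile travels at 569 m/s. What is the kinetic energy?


E = 0.5*m*v^2 = 0.5*0.006*569^2 = 971.3 J

971.3 J


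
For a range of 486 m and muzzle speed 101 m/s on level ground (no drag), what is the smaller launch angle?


sin(2*theta) = R*g/v0^2 = 486*9.81/101^2 = 0.467372, theta = arcsin(0.467372)/2 = 13.93°

13.93 degrees


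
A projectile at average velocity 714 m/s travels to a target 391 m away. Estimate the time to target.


t = d/v = 391/714 = 0.5476 s

0.5476 s


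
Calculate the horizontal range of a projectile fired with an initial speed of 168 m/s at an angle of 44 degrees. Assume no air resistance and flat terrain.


R = v0^2 * sin(2*theta) / g = 168^2 * sin(2*44°) / 9.81 = 2875 m

2875 m


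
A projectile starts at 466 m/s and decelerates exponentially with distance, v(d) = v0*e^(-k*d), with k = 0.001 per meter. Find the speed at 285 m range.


v = v0*exp(-k*d) = 466*exp(-0.001*285) = 350.4 m/s

350.4 m/s


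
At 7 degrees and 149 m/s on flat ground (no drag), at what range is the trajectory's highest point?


R = v0^2*sin(2*theta)/g = 149^2*sin(2*7°)/9.81 = 547.493 m
apex_dist = R/2 = 547.493/2 = 273.7 m

273.7 m


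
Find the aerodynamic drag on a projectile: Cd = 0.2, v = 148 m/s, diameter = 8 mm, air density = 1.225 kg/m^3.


A = pi*(d/2)^2 = pi*(8/2000)^2 = 5.02655e-05 m^2
Fd = 0.5*Cd*rho*A*v^2 = 0.5*0.2*1.225*5.02655e-05*148^2 = 0.1349 N

0.1349 N


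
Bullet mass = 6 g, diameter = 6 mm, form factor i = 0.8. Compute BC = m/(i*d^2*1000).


BC = m/(i*d^2*1000) = 6/(0.8 * 6^2 * 1000) = 0.0002083

0.0002083


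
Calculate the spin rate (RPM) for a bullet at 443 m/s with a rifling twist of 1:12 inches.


twist_m = 12*0.0254 = 0.3048 m
spin = v/twist = 443/0.3048 = 1453.412 rev/s
RPM = spin*60 = 1453.412*60 ≈ 87205 RPM

87205 RPM


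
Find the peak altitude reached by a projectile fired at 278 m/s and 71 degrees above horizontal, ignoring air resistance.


H = (v0*sin(theta))^2 / (2g) = (278*sin(71°))^2 / (2*9.81) = 3522 m

3522 m


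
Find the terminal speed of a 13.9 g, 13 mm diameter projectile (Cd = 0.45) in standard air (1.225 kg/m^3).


A = pi*(d/2)^2 = pi*(13/2000)^2 = 1.32732e-04 m^2
vt = sqrt(2mg/(Cd*rho*A)) = sqrt(2*0.0139*9.81/(0.45 * 1.225 * 1.32732e-04)) = 61.05 m/s

61.05 m/s


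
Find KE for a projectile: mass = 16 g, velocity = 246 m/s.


E = 0.5*m*v^2 = 0.5*0.016*246^2 = 484.1 J

484.1 J


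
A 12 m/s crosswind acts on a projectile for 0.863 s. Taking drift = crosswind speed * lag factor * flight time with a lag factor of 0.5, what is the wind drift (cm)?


drift = v_wind * lag * t = 12 * 0.5 * 0.863 = 5.178 m ≈ 517.8 cm

517.8 cm


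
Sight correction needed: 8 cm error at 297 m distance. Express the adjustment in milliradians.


1 mrad subtends 1 cm per 10 m of range, so adj = error_cm / (dist_m / 10) = 8 / (297/10) = 0.2694 mrad

0.2694 mrad


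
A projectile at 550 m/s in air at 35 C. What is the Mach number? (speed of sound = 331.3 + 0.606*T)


a = 331.3 + 0.606*(35) = 352.51 m/s
M = v/a = 550/352.51 = 1.56

1.56


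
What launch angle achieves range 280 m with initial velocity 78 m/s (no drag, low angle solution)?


sin(2*theta) = R*g/v0^2 = 280*9.81/78^2 = 0.451479, theta = arcsin(0.451479)/2 = 13.42°

13.42 degrees


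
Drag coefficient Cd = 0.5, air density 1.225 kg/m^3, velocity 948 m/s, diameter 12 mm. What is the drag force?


A = pi*(d/2)^2 = pi*(12/2000)^2 = 1.13097e-04 m^2
Fd = 0.5*Cd*rho*A*v^2 = 0.5*0.5*1.225*1.13097e-04*948^2 = 31.13 N

31.13 N


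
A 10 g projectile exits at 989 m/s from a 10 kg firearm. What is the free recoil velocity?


v_recoil = m_p * v_p / m_gun = 0.01 * 989 / 10 = 0.989 m/s

0.989 m/s


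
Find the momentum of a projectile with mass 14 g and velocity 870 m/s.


p = m*v = 0.014*870 = 12.18 kg·m/s

12.18 kg·m/s


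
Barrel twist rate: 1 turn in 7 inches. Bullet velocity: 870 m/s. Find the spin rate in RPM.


twist_m = 7*0.0254 = 0.1778 m
spin = v/twist = 870/0.1778 = 4893.138 rev/s
RPM = spin*60 = 4893.138*60 ≈ 293588 RPM

293588 RPM


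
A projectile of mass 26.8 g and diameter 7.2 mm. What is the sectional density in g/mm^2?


SD = m/d^2 = 26.8/7.2^2 = 0.517 g/mm^2

0.517 g/mm^2


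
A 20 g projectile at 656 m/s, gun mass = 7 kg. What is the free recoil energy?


v_r = m_p*v_p/m_gun = 0.02*656/7 = 1.87429 m/s, E_r = 0.5*m_gun*v_r^2 = 0.5*7*1.87429^2 = 12.3 J

12.3 J


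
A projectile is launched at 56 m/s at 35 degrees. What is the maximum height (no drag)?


H = (v0*sin(theta))^2 / (2g) = (56*sin(35°))^2 / (2*9.81) = 52.58 m

52.58 m


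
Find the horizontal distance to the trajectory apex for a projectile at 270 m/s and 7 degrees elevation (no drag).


R = v0^2*sin(2*theta)/g = 270^2*sin(2*7°)/9.81 = 1797.77 m
apex_dist = R/2 = 1797.77/2 = 898.9 m

898.9 m


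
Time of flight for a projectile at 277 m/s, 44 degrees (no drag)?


T = 2*v0*sin(theta)/g = 2*277*sin(44°)/9.81 = 39.23 s

39.23 s


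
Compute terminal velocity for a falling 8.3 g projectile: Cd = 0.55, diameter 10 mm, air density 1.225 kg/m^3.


A = pi*(d/2)^2 = pi*(10/2000)^2 = 7.85398e-05 m^2
vt = sqrt(2mg/(Cd*rho*A)) = sqrt(2*0.0083*9.81/(0.55 * 1.225 * 7.85398e-05)) = 55.47 m/s

55.47 m/s


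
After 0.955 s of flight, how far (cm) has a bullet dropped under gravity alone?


drop = 0.5*g*t^2 = 0.5*9.81*0.955^2 = 4.47348 m ≈ 447.3 cm

447.3 cm


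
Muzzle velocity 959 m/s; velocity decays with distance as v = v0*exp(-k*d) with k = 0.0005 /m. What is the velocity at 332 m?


v = v0*exp(-k*d) = 959*exp(-0.0005*332) = 812.3 m/s

812.3 m/s


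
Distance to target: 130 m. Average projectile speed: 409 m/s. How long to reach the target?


t = d/v = 130/409 = 0.3178 s

0.3178 s


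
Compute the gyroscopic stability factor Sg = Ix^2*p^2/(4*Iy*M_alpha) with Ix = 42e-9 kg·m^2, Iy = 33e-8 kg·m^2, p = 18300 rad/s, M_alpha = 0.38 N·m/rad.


Sg = Ix^2 * p^2 / (4 * Iy * M_alpha) = (42e-9)^2 * 18300^2 / (4 * 33e-8 * 0.38) = 1.178

1.178


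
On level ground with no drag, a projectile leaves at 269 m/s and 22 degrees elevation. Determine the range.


R = v0^2 * sin(2*theta) / g = 269^2 * sin(2*22°) / 9.81 = 5124 m

5124 m


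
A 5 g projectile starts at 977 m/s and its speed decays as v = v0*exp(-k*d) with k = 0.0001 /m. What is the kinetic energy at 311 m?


v = v0*exp(-k*d) = 977*exp(-0.0001*311) = 947.083 m/s
E = 0.5*m*v^2 = 0.5*0.005*947.083^2 = 2242 J

2242 J


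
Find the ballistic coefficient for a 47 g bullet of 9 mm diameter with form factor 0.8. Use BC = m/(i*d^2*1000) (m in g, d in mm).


BC = m/(i*d^2*1000) = 47/(0.8 * 9^2 * 1000) = 0.0007253

0.0007253


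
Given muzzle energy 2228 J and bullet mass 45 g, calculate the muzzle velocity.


v = sqrt(2*E/m) = sqrt(2*2228/0.045) = 314.7 m/s

314.7 m/s


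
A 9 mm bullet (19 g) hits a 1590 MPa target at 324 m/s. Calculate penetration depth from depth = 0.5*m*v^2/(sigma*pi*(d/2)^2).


A = pi*(d/2)^2 = pi*(9/2)^2 = 63.6173 mm^2
E = 0.5*m*v^2 = 0.5*0.019*324^2 = 997.272 J
depth = E/(sigma*A) = 997.272 J / (1590 MPa * 63.6173 mm^2) = 997.272/(1590 * 63.6173) m = 0.0098592 m ≈ 9.859 mm

9.859 mm


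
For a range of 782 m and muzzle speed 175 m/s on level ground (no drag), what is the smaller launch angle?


sin(2*theta) = R*g/v0^2 = 782*9.81/175^2 = 0.250495, theta = arcsin(0.250495)/2 = 7.253°

7.253 degrees


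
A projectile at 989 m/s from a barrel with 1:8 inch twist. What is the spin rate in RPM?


twist_m = 8*0.0254 = 0.2032 m
spin = v/twist = 989/0.2032 = 4867.126 rev/s
RPM = spin*60 = 4867.126*60 ≈ 292028 RPM

292028 RPM


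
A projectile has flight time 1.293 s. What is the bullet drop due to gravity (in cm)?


drop = 0.5*g*t^2 = 0.5*9.81*1.293^2 = 8.20042 m ≈ 820 cm

820 cm


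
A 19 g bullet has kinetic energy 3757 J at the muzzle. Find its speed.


v = sqrt(2*E/m) = sqrt(2*3757/0.019) = 628.9 m/s

628.9 m/s


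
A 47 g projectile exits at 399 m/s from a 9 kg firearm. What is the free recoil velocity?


v_recoil = m_p * v_p / m_gun = 0.047 * 399 / 9 = 2.084 m/s

2.084 m/s


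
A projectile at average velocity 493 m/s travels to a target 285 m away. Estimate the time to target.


t = d/v = 285/493 = 0.5781 s

0.5781 s


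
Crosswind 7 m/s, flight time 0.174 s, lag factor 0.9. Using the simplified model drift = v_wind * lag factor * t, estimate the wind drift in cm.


drift = v_wind * lag * t = 7 * 0.9 * 0.174 = 1.0962 m ≈ 109.6 cm

109.6 cm


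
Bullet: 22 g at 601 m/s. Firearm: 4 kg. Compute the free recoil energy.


v_r = m_p*v_p/m_gun = 0.022*601/4 = 3.3055 m/s, E_r = 0.5*m_gun*v_r^2 = 0.5*4*3.3055^2 = 21.85 J

21.85 J


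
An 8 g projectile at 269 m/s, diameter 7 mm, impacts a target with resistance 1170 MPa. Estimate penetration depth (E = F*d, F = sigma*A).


A = pi*(d/2)^2 = pi*(7/2)^2 = 38.4845 mm^2
E = 0.5*m*v^2 = 0.5*0.008*269^2 = 289.444 J
depth = E/(sigma*A) = 289.444 J / (1170 MPa * 38.4845 mm^2) = 289.444/(1170 * 38.4845) m = 0.00642825 m ≈ 6.428 mm

6.428 mm


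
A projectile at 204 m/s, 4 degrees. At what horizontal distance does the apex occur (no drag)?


R = v0^2*sin(2*theta)/g = 204^2*sin(2*4°)/9.81 = 590.4 m
apex_dist = R/2 = 590.4/2 = 295.2 m

295.2 m


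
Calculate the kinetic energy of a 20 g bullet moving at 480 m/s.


E = 0.5*m*v^2 = 0.5*0.02*480^2 = 2304 J

2304 J


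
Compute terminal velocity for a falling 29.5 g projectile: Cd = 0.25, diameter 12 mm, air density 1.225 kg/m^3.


A = pi*(d/2)^2 = pi*(12/2000)^2 = 1.13097e-04 m^2
vt = sqrt(2mg/(Cd*rho*A)) = sqrt(2*0.0295*9.81/(0.25 * 1.225 * 1.13097e-04)) = 129.3 m/s

129.3 m/s


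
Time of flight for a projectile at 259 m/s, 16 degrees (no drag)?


T = 2*v0*sin(theta)/g = 2*259*sin(16°)/9.81 = 14.55 s

14.55 s


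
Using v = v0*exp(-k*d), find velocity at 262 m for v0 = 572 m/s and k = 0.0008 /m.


v = v0*exp(-k*d) = 572*exp(-0.0008*262) = 463.8 m/s

463.8 m/s


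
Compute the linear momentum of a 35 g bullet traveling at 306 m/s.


p = m*v = 0.035*306 = 10.71 kg·m/s

10.71 kg·m/s


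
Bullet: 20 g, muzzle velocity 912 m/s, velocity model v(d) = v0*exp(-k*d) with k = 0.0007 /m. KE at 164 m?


v = v0*exp(-k*d) = 912*exp(-0.0007*164) = 813.089 m/s
E = 0.5*m*v^2 = 0.5*0.02*813.089^2 = 6611 J

6611 J


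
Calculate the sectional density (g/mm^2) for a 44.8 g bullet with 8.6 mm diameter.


SD = m/d^2 = 44.8/8.6^2 = 0.6057 g/mm^2

0.6057 g/mm^2


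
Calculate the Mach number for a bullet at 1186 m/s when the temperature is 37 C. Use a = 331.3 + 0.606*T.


a = 331.3 + 0.606*(37) = 353.722 m/s
M = v/a = 1186/353.722 = 3.353

3.353


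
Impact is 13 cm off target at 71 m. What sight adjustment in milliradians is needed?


1 mrad subtends 1 cm per 10 m of range, so adj = error_cm / (dist_m / 10) = 13 / (71/10) = 1.831 mrad

1.831 mrad


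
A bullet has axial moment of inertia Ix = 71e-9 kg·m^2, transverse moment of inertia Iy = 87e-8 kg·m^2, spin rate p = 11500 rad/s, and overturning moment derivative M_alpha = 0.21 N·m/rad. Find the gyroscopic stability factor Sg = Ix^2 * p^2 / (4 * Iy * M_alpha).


Sg = Ix^2 * p^2 / (4 * Iy * M_alpha) = (71e-9)^2 * 11500^2 / (4 * 87e-8 * 0.21) = 0.9122

0.9122


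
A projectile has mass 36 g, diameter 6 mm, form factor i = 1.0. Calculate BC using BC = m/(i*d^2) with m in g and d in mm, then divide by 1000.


BC = m/(i*d^2*1000) = 36/(1.0 * 6^2 * 1000) = 0.001

0.001


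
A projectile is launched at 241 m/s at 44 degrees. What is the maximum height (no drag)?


H = (v0*sin(theta))^2 / (2g) = (241*sin(44°))^2 / (2*9.81) = 1428 m

1428 m


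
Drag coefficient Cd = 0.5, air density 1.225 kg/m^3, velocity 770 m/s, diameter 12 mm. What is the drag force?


A = pi*(d/2)^2 = pi*(12/2000)^2 = 1.13097e-04 m^2
Fd = 0.5*Cd*rho*A*v^2 = 0.5*0.5*1.225*1.13097e-04*770^2 = 20.54 N

20.54 N


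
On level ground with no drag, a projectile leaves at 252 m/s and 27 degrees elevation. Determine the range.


R = v0^2 * sin(2*theta) / g = 252^2 * sin(2*27°) / 9.81 = 5237 m

5237 m


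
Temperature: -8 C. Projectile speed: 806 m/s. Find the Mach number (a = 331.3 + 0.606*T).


a = 331.3 + 0.606*(-8) = 326.452 m/s
M = v/a = 806/326.452 = 2.469

2.469


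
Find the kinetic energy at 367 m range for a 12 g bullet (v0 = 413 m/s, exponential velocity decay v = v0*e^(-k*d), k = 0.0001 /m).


v = v0*exp(-k*d) = 413*exp(-0.0001*367) = 398.118 m/s
E = 0.5*m*v^2 = 0.5*0.012*398.118^2 = 951 J

951 J


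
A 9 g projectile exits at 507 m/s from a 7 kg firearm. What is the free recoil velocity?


v_recoil = m_p * v_p / m_gun = 0.009 * 507 / 7 = 0.6519 m/s

0.6519 m/s


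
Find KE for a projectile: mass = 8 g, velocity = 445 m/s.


E = 0.5*m*v^2 = 0.5*0.008*445^2 = 792.1 J

792.1 J


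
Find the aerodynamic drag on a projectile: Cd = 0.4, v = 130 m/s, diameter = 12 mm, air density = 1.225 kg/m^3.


A = pi*(d/2)^2 = pi*(12/2000)^2 = 1.13097e-04 m^2
Fd = 0.5*Cd*rho*A*v^2 = 0.5*0.4*1.225*1.13097e-04*130^2 = 0.4683 N

0.4683 N


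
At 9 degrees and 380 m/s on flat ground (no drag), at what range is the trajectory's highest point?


R = v0^2*sin(2*theta)/g = 380^2*sin(2*9°)/9.81 = 4548.63 m
apex_dist = R/2 = 4548.63/2 = 2274 m

2274 m


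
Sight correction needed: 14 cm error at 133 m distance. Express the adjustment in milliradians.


1 mrad subtends 1 cm per 10 m of range, so adj = error_cm / (dist_m / 10) = 14 / (133/10) = 1.053 mrad

1.053 mrad


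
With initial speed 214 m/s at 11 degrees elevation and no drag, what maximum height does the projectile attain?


H = (v0*sin(theta))^2 / (2g) = (214*sin(11°))^2 / (2*9.81) = 84.98 m

84.98 m


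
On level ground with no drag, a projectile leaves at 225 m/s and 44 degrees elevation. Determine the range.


R = v0^2 * sin(2*theta) / g = 225^2 * sin(2*44°) / 9.81 = 5157 m

5157 m


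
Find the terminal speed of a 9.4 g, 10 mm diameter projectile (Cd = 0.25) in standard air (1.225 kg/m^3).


A = pi*(d/2)^2 = pi*(10/2000)^2 = 7.85398e-05 m^2
vt = sqrt(2mg/(Cd*rho*A)) = sqrt(2*0.0094*9.81/(0.25 * 1.225 * 7.85398e-05)) = 87.56 m/s

87.56 m/s


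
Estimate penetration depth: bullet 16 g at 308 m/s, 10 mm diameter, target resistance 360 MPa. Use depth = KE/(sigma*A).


A = pi*(d/2)^2 = pi*(10/2)^2 = 78.5398 mm^2
E = 0.5*m*v^2 = 0.5*0.016*308^2 = 758.912 J
depth = E/(sigma*A) = 758.912 J / (360 MPa * 78.5398 mm^2) = 758.912/(360 * 78.5398) m = 0.026841 m ≈ 26.84 mm

26.84 mm


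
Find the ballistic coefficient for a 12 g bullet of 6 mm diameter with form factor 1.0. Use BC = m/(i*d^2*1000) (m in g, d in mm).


BC = m/(i*d^2*1000) = 12/(1.0 * 6^2 * 1000) = 0.0003333

0.0003333


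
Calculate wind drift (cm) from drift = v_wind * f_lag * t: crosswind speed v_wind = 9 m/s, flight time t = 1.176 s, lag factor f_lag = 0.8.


drift = v_wind * lag * t = 9 * 0.8 * 1.176 = 8.4672 m ≈ 846.7 cm

846.7 cm


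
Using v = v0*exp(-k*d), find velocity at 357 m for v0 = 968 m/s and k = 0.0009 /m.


v = v0*exp(-k*d) = 968*exp(-0.0009*357) = 702 m/s

702 m/s


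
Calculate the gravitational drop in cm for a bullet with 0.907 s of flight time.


drop = 0.5*g*t^2 = 0.5*9.81*0.907^2 = 4.03509 m ≈ 403.5 cm

403.5 cm


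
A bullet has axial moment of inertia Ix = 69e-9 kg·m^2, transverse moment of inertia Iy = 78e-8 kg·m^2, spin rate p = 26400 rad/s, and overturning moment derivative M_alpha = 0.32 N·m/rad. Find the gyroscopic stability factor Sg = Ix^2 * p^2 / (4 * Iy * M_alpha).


Sg = Ix^2 * p^2 / (4 * Iy * M_alpha) = (69e-9)^2 * 26400^2 / (4 * 78e-8 * 0.32) = 3.324

3.324


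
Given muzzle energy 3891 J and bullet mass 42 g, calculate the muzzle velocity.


v = sqrt(2*E/m) = sqrt(2*3891/0.042) = 430.4 m/s

430.4 m/s


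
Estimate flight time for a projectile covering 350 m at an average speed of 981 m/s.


t = d/v = 350/981 = 0.3568 s

0.3568 s


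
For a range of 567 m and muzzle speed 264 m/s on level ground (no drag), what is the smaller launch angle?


sin(2*theta) = R*g/v0^2 = 567*9.81/264^2 = 0.0798076, theta = arcsin(0.0798076)/2 = 2.289°

2.289 degrees


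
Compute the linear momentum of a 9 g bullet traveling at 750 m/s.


p = m*v = 0.009*750 = 6.75 kg·m/s

6.75 kg·m/s


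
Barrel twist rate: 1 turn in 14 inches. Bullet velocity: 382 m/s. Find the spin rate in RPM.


twist_m = 14*0.0254 = 0.3556 m
spin = v/twist = 382/0.3556 = 1074.241 rev/s
RPM = spin*60 = 1074.241*60 ≈ 64454 RPM

64454 RPM


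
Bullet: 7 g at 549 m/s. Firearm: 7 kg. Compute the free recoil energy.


v_r = m_p*v_p/m_gun = 0.007*549/7 = 0.549 m/s, E_r = 0.5*m_gun*v_r^2 = 0.5*7*0.549^2 = 1.055 J

1.055 J


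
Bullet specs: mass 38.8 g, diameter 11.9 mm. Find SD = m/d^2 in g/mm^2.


SD = m/d^2 = 38.8/11.9^2 = 0.274 g/mm^2

0.274 g/mm^2


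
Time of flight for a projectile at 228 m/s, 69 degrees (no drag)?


T = 2*v0*sin(theta)/g = 2*228*sin(69°)/9.81 = 43.4 s

43.4 s


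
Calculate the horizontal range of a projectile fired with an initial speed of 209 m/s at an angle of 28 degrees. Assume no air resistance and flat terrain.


R = v0^2 * sin(2*theta) / g = 209^2 * sin(2*28°) / 9.81 = 3691 m

3691 m


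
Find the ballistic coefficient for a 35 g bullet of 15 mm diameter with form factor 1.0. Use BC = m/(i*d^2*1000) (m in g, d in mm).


BC = m/(i*d^2*1000) = 35/(1.0 * 15^2 * 1000) = 0.0001556

0.0001556


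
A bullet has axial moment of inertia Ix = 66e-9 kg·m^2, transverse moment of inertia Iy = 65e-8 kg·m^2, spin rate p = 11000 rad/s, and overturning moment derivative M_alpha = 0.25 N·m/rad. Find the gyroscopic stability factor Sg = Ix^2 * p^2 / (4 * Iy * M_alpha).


Sg = Ix^2 * p^2 / (4 * Iy * M_alpha) = (66e-9)^2 * 11000^2 / (4 * 65e-8 * 0.25) = 0.8109

0.8109


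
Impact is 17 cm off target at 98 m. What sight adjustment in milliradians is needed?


1 mrad subtends 1 cm per 10 m of range, so adj = error_cm / (dist_m / 10) = 17 / (98/10) = 1.735 mrad

1.735 mrad


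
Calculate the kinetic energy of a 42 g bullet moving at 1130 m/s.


E = 0.5*m*v^2 = 0.5*0.042*1130^2 = 26815 J

26815 J


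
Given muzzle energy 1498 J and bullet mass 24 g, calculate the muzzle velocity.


v = sqrt(2*E/m) = sqrt(2*1498/0.024) = 353.3 m/s

353.3 m/s


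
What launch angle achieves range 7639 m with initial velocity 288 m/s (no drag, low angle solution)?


sin(2*theta) = R*g/v0^2 = 7639*9.81/288^2 = 0.903484, theta = arcsin(0.903484)/2 = 32.31°

32.31 degrees


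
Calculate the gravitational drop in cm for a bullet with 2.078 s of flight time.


drop = 0.5*g*t^2 = 0.5*9.81*2.078^2 = 21.1802 m ≈ 2118 cm

2118 cm


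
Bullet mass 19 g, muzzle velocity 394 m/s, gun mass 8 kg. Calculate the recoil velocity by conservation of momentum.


v_recoil = m_p * v_p / m_gun = 0.019 * 394 / 8 = 0.9357 m/s

0.9357 m/s


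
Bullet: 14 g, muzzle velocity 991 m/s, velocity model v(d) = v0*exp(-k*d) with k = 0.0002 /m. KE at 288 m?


v = v0*exp(-k*d) = 991*exp(-0.0002*288) = 935.531 m/s
E = 0.5*m*v^2 = 0.5*0.014*935.531^2 = 6127 J

6127 J


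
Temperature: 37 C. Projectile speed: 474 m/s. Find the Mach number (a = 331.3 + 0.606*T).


a = 331.3 + 0.606*(37) = 353.722 m/s
M = v/a = 474/353.722 = 1.34

1.34


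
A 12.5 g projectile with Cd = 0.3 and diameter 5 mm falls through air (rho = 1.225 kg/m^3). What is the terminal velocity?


A = pi*(d/2)^2 = pi*(5/2000)^2 = 1.96350e-05 m^2
vt = sqrt(2mg/(Cd*rho*A)) = sqrt(2*0.0125*9.81/(0.3 * 1.225 * 1.96350e-05)) = 184.4 m/s

184.4 m/s


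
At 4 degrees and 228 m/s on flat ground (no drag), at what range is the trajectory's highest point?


R = v0^2*sin(2*theta)/g = 228^2*sin(2*4°)/9.81 = 737.49 m
apex_dist = R/2 = 737.49/2 = 368.7 m

368.7 m


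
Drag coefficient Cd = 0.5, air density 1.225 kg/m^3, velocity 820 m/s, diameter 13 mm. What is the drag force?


A = pi*(d/2)^2 = pi*(13/2000)^2 = 1.32732e-04 m^2
Fd = 0.5*Cd*rho*A*v^2 = 0.5*0.5*1.225*1.32732e-04*820^2 = 27.33 N

27.33 N


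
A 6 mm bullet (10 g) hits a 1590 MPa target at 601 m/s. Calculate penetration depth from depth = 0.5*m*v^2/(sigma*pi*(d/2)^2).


A = pi*(d/2)^2 = pi*(6/2)^2 = 28.2743 mm^2
E = 0.5*m*v^2 = 0.5*0.01*601^2 = 1806.01 J
depth = E/(sigma*A) = 1806.01 J / (1590 MPa * 28.2743 mm^2) = 1806.01/(1590 * 28.2743) m = 0.0401726 m ≈ 40.17 mm

40.17 mm


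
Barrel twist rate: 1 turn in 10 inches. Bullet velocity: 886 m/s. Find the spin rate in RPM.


twist_m = 10*0.0254 = 0.254 m
spin = v/twist = 886/0.254 = 3488.189 rev/s
RPM = spin*60 = 3488.189*60 ≈ 209291 RPM

209291 RPM


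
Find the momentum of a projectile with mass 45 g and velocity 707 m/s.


p = m*v = 0.045*707 = 31.81 kg·m/s

31.81 kg·m/s


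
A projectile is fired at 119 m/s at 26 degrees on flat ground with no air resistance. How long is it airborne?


T = 2*v0*sin(theta)/g = 2*119*sin(26°)/9.81 = 10.64 s

10.64 s


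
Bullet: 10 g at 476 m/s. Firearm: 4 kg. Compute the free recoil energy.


v_r = m_p*v_p/m_gun = 0.01*476/4 = 1.19 m/s, E_r = 0.5*m_gun*v_r^2 = 0.5*4*1.19^2 = 2.832 J

2.832 J


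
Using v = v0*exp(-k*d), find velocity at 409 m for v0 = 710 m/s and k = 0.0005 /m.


v = v0*exp(-k*d) = 710*exp(-0.0005*409) = 578.7 m/s

578.7 m/s


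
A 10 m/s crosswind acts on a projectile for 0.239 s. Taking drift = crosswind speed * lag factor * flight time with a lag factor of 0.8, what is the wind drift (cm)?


drift = v_wind * lag * t = 10 * 0.8 * 0.239 = 1.912 m ≈ 191.2 cm

191.2 cm


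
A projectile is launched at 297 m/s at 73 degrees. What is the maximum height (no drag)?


H = (v0*sin(theta))^2 / (2g) = (297*sin(73°))^2 / (2*9.81) = 4112 m

4112 m


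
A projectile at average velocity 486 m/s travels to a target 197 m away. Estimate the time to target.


t = d/v = 197/486 = 0.4053 s

0.4053 s


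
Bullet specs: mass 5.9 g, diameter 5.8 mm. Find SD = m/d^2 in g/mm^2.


SD = m/d^2 = 5.9/5.8^2 = 0.1754 g/mm^2

0.1754 g/mm^2


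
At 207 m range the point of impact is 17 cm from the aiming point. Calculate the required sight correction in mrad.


1 mrad subtends 1 cm per 10 m of range, so adj = error_cm / (dist_m / 10) = 17 / (207/10) = 0.8213 mrad

0.8213 mrad


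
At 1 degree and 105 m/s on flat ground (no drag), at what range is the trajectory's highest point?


R = v0^2*sin(2*theta)/g = 105^2*sin(2*1°)/9.81 = 39.2219 m
apex_dist = R/2 = 39.2219/2 = 19.61 m

19.61 m


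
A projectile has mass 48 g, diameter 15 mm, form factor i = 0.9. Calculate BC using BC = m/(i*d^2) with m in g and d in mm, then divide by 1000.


BC = m/(i*d^2*1000) = 48/(0.9 * 15^2 * 1000) = 0.000237

0.000237


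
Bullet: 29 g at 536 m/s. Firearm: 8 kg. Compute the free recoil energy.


v_r = m_p*v_p/m_gun = 0.029*536/8 = 1.943 m/s, E_r = 0.5*m_gun*v_r^2 = 0.5*8*1.943^2 = 15.1 J

15.1 J


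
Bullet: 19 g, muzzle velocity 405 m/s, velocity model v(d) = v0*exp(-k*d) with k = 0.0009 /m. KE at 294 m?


v = v0*exp(-k*d) = 405*exp(-0.0009*294) = 310.843 m/s
E = 0.5*m*v^2 = 0.5*0.019*310.843^2 = 917.9 J

917.9 J


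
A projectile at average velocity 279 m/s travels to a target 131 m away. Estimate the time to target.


t = d/v = 131/279 = 0.4695 s

0.4695 s


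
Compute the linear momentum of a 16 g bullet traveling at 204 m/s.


p = m*v = 0.016*204 = 3.264 kg·m/s

3.264 kg·m/s


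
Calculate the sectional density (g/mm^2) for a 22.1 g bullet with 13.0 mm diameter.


SD = m/d^2 = 22.1/13.0^2 = 0.1308 g/mm^2

0.1308 g/mm^2


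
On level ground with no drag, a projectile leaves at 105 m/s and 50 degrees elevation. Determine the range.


R = v0^2 * sin(2*theta) / g = 105^2 * sin(2*50°) / 9.81 = 1107 m

1107 m


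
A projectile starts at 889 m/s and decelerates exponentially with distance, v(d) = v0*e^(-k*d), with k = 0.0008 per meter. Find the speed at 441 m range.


v = v0*exp(-k*d) = 889*exp(-0.0008*441) = 624.7 m/s

624.7 m/s


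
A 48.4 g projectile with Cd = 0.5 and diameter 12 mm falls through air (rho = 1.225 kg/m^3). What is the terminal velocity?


A = pi*(d/2)^2 = pi*(12/2000)^2 = 1.13097e-04 m^2
vt = sqrt(2mg/(Cd*rho*A)) = sqrt(2*0.0484*9.81/(0.5 * 1.225 * 1.13097e-04)) = 117.1 m/s

117.1 m/s


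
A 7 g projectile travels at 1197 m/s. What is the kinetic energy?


E = 0.5*m*v^2 = 0.5*0.007*1197^2 = 5015 J

5015 J


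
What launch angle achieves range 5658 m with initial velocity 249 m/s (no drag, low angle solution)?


sin(2*theta) = R*g/v0^2 = 5658*9.81/249^2 = 0.895227, theta = arcsin(0.895227)/2 = 31.77°

31.77 degrees


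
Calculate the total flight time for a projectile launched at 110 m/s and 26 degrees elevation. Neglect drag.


T = 2*v0*sin(theta)/g = 2*110*sin(26°)/9.81 = 9.831 s

9.831 s


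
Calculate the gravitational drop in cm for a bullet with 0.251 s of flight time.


drop = 0.5*g*t^2 = 0.5*9.81*0.251^2 = 0.30902 m ≈ 30.9 cm

30.9 cm


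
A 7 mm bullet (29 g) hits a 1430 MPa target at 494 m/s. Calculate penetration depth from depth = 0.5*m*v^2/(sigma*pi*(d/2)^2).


A = pi*(d/2)^2 = pi*(7/2)^2 = 38.4845 mm^2
E = 0.5*m*v^2 = 0.5*0.029*494^2 = 3538.52 J
depth = E/(sigma*A) = 3538.52 J / (1430 MPa * 38.4845 mm^2) = 3538.52/(1430 * 38.4845) m = 0.0642984 m ≈ 64.3 mm

64.3 mm


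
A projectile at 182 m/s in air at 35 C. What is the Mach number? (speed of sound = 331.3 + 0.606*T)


a = 331.3 + 0.606*(35) = 352.51 m/s
M = v/a = 182/352.51 = 0.5163

0.5163


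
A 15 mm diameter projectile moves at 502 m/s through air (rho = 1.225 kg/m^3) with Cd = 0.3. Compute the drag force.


A = pi*(d/2)^2 = pi*(15/2000)^2 = 1.76715e-04 m^2
Fd = 0.5*Cd*rho*A*v^2 = 0.5*0.3*1.225*1.76715e-04*502^2 = 8.183 N

8.183 N


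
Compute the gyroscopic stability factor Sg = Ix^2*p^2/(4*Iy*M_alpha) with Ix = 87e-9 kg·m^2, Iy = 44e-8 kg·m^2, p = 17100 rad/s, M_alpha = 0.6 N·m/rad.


Sg = Ix^2 * p^2 / (4 * Iy * M_alpha) = (87e-9)^2 * 17100^2 / (4 * 44e-8 * 0.6) = 2.096

2.096


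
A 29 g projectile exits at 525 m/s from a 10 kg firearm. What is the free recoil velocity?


v_recoil = m_p * v_p / m_gun = 0.029 * 525 / 10 = 1.523 m/s

1.523 m/s


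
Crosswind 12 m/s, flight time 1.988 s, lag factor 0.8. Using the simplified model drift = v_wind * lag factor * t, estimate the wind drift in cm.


drift = v_wind * lag * t = 12 * 0.8 * 1.988 = 19.0848 m ≈ 1908 cm

1908 cm


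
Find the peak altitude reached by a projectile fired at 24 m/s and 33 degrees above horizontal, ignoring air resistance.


H = (v0*sin(theta))^2 / (2g) = (24*sin(33°))^2 / (2*9.81) = 8.708 m

8.708 m


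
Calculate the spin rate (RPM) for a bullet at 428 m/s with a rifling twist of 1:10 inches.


twist_m = 10*0.0254 = 0.254 m
spin = v/twist = 428/0.254 = 1685.039 rev/s
RPM = spin*60 = 1685.039*60 ≈ 101102 RPM

101102 RPM


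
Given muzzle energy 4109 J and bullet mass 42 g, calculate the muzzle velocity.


v = sqrt(2*E/m) = sqrt(2*4109/0.042) = 442.3 m/s

442.3 m/s


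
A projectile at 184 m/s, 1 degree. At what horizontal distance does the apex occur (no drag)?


R = v0^2*sin(2*theta)/g = 184^2*sin(2*1°)/9.81 = 120.444 m
apex_dist = R/2 = 120.444/2 = 60.22 m

60.22 m


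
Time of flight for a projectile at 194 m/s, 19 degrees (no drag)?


T = 2*v0*sin(theta)/g = 2*194*sin(19°)/9.81 = 12.88 s

12.88 s


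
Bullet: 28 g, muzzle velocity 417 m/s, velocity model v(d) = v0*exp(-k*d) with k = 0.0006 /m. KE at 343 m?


v = v0*exp(-k*d) = 417*exp(-0.0006*343) = 339.436 m/s
E = 0.5*m*v^2 = 0.5*0.028*339.436^2 = 1613 J

1613 J


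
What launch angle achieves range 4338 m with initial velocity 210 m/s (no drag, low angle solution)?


sin(2*theta) = R*g/v0^2 = 4338*9.81/210^2 = 0.964984, theta = arcsin(0.964984)/2 = 37.4°

37.4 degrees


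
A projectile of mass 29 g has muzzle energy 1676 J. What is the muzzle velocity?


v = sqrt(2*E/m) = sqrt(2*1676/0.029) = 340 m/s

340 m/s


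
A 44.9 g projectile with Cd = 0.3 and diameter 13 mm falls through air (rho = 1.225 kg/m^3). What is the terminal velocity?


A = pi*(d/2)^2 = pi*(13/2000)^2 = 1.32732e-04 m^2
vt = sqrt(2mg/(Cd*rho*A)) = sqrt(2*0.0449*9.81/(0.3 * 1.225 * 1.32732e-04)) = 134.4 m/s

134.4 m/s


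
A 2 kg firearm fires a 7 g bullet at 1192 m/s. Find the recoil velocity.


v_recoil = m_p * v_p / m_gun = 0.007 * 1192 / 2 = 4.172 m/s

4.172 m/s


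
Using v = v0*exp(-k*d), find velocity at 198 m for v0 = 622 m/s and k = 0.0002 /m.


v = v0*exp(-k*d) = 622*exp(-0.0002*198) = 597.9 m/s

597.9 m/s


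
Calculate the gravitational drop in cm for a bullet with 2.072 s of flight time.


drop = 0.5*g*t^2 = 0.5*9.81*2.072^2 = 21.0581 m ≈ 2106 cm

2106 cm


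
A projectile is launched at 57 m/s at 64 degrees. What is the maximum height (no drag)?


H = (v0*sin(theta))^2 / (2g) = (57*sin(64°))^2 / (2*9.81) = 133.8 m

133.8 m


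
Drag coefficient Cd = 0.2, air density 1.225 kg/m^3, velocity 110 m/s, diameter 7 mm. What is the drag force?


A = pi*(d/2)^2 = pi*(7/2000)^2 = 3.84845e-05 m^2
Fd = 0.5*Cd*rho*A*v^2 = 0.5*0.2*1.225*3.84845e-05*110^2 = 0.05704 N

0.05704 N


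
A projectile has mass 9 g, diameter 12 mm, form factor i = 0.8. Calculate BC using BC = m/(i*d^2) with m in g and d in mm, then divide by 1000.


BC = m/(i*d^2*1000) = 9/(0.8 * 12^2 * 1000) = 7.813e-05

7.813e-05


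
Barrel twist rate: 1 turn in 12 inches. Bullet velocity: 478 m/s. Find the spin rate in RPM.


twist_m = 12*0.0254 = 0.3048 m
spin = v/twist = 478/0.3048 = 1568.241 rev/s
RPM = spin*60 = 1568.241*60 ≈ 94094 RPM

94094 RPM


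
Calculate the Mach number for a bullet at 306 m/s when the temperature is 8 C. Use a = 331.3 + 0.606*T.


a = 331.3 + 0.606*(8) = 336.148 m/s
M = v/a = 306/336.148 = 0.9103

0.9103


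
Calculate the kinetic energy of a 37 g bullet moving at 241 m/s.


E = 0.5*m*v^2 = 0.5*0.037*241^2 = 1074 J

1074 J


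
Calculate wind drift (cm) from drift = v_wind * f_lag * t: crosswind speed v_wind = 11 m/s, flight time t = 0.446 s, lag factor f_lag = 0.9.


drift = v_wind * lag * t = 11 * 0.9 * 0.446 = 4.4154 m ≈ 441.5 cm

441.5 cm


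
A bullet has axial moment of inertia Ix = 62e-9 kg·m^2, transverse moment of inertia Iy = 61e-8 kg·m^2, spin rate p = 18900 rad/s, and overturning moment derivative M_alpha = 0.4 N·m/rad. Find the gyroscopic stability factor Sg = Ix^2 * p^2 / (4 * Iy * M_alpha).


Sg = Ix^2 * p^2 / (4 * Iy * M_alpha) = (62e-9)^2 * 18900^2 / (4 * 61e-8 * 0.4) = 1.407

1.407


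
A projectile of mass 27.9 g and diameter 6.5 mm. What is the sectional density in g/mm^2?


SD = m/d^2 = 27.9/6.5^2 = 0.6604 g/mm^2

0.6604 g/mm^2


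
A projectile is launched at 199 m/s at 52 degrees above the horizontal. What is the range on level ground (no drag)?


R = v0^2 * sin(2*theta) / g = 199^2 * sin(2*52°) / 9.81 = 3917 m

3917 m


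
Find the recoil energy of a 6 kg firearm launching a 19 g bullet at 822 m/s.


v_r = m_p*v_p/m_gun = 0.019*822/6 = 2.603 m/s, E_r = 0.5*m_gun*v_r^2 = 0.5*6*2.603^2 = 20.33 J

20.33 J


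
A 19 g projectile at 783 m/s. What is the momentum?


p = m*v = 0.019*783 = 14.88 kg·m/s

14.88 kg·m/s


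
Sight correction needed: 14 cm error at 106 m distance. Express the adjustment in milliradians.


1 mrad subtends 1 cm per 10 m of range, so adj = error_cm / (dist_m / 10) = 14 / (106/10) = 1.321 mrad

1.321 mrad


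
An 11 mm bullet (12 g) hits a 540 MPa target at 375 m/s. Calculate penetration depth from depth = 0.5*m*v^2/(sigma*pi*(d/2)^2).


A = pi*(d/2)^2 = pi*(11/2)^2 = 95.0332 mm^2
E = 0.5*m*v^2 = 0.5*0.012*375^2 = 843.75 J
depth = E/(sigma*A) = 843.75 J / (540 MPa * 95.0332 mm^2) = 843.75/(540 * 95.0332) m = 0.0164416 m ≈ 16.44 mm

16.44 mm


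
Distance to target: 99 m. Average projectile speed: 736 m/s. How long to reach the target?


t = d/v = 99/736 = 0.1345 s

0.1345 s


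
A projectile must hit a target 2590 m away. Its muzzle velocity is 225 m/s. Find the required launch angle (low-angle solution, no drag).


sin(2*theta) = R*g/v0^2 = 2590*9.81/225^2 = 0.501884, theta = arcsin(0.501884)/2 = 15.06°

15.06 degrees


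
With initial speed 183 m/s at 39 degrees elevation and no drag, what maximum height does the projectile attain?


H = (v0*sin(theta))^2 / (2g) = (183*sin(39°))^2 / (2*9.81) = 676 m

676 m


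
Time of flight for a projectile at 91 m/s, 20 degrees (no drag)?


T = 2*v0*sin(theta)/g = 2*91*sin(20°)/9.81 = 6.345 s

6.345 s


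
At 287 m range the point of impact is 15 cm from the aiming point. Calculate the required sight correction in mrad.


1 mrad subtends 1 cm per 10 m of range, so adj = error_cm / (dist_m / 10) = 15 / (287/10) = 0.5226 mrad

0.5226 mrad


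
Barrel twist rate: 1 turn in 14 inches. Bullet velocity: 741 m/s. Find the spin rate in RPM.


twist_m = 14*0.0254 = 0.3556 m
spin = v/twist = 741/0.3556 = 2083.802 rev/s
RPM = spin*60 = 2083.802*60 ≈ 125028 RPM

125028 RPM


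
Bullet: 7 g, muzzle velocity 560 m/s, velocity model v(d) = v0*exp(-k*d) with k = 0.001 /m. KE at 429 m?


v = v0*exp(-k*d) = 560*exp(-0.001*429) = 364.65 m/s
E = 0.5*m*v^2 = 0.5*0.007*364.65^2 = 465.4 J

465.4 J


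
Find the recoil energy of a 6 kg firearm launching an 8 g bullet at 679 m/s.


v_r = m_p*v_p/m_gun = 0.008*679/6 = 0.905333 m/s, E_r = 0.5*m_gun*v_r^2 = 0.5*6*0.905333^2 = 2.459 J

2.459 J


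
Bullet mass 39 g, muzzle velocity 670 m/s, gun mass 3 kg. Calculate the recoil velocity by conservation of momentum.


v_recoil = m_p * v_p / m_gun = 0.039 * 670 / 3 = 8.71 m/s

8.71 m/s


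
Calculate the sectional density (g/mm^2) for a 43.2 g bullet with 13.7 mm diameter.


SD = m/d^2 = 43.2/13.7^2 = 0.2302 g/mm^2

0.2302 g/mm^2


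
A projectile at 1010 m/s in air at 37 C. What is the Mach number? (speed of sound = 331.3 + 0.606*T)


a = 331.3 + 0.606*(37) = 353.722 m/s
M = v/a = 1010/353.722 = 2.855

2.855


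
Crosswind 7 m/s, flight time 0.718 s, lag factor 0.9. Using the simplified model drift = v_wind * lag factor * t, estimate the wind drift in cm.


drift = v_wind * lag * t = 7 * 0.9 * 0.718 = 4.5234 m ≈ 452.3 cm

452.3 cm


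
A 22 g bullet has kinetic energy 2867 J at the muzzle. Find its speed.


v = sqrt(2*E/m) = sqrt(2*2867/0.022) = 510.5 m/s

510.5 m/s


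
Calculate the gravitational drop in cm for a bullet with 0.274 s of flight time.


drop = 0.5*g*t^2 = 0.5*9.81*0.274^2 = 0.368248 m ≈ 36.82 cm

36.82 cm


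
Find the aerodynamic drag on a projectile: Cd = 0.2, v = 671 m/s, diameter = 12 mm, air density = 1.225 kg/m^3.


A = pi*(d/2)^2 = pi*(12/2000)^2 = 1.13097e-04 m^2
Fd = 0.5*Cd*rho*A*v^2 = 0.5*0.2*1.225*1.13097e-04*671^2 = 6.238 N

6.238 N


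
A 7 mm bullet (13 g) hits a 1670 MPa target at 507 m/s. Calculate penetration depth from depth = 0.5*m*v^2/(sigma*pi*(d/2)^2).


A = pi*(d/2)^2 = pi*(7/2)^2 = 38.4845 mm^2
E = 0.5*m*v^2 = 0.5*0.013*507^2 = 1670.82 J
depth = E/(sigma*A) = 1670.82 J / (1670 MPa * 38.4845 mm^2) = 1670.82/(1670 * 38.4845) m = 0.0259972 m ≈ 26 mm

26 mm


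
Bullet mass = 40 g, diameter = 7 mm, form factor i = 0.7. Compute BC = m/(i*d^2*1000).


BC = m/(i*d^2*1000) = 40/(0.7 * 7^2 * 1000) = 0.001166

0.001166


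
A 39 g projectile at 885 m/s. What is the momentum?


p = m*v = 0.039*885 = 34.52 kg·m/s

34.52 kg·m/s


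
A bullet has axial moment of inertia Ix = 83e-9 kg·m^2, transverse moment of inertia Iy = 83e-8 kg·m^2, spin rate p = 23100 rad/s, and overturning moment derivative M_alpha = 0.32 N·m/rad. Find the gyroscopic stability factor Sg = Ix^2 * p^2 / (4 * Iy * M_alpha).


Sg = Ix^2 * p^2 / (4 * Iy * M_alpha) = (83e-9)^2 * 23100^2 / (4 * 83e-8 * 0.32) = 3.46

3.46


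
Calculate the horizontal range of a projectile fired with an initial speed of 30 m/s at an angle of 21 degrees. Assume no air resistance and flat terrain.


R = v0^2 * sin(2*theta) / g = 30^2 * sin(2*21°) / 9.81 = 61.39 m

61.39 m


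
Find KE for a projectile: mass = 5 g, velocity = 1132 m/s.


E = 0.5*m*v^2 = 0.5*0.005*1132^2 = 3204 J

3204 J


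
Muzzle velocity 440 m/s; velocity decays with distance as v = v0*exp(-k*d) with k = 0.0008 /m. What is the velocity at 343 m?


v = v0*exp(-k*d) = 440*exp(-0.0008*343) = 334.4 m/s

334.4 m/s


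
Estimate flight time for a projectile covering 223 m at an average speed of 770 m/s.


t = d/v = 223/770 = 0.2896 s

0.2896 s


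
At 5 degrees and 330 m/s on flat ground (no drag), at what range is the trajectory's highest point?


R = v0^2*sin(2*theta)/g = 330^2*sin(2*5°)/9.81 = 1927.65 m
apex_dist = R/2 = 1927.65/2 = 963.8 m

963.8 m


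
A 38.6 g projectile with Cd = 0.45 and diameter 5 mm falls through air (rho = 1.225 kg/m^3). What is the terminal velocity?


A = pi*(d/2)^2 = pi*(5/2000)^2 = 1.96350e-05 m^2
vt = sqrt(2mg/(Cd*rho*A)) = sqrt(2*0.0386*9.81/(0.45 * 1.225 * 1.96350e-05)) = 264.5 m/s

264.5 m/s
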